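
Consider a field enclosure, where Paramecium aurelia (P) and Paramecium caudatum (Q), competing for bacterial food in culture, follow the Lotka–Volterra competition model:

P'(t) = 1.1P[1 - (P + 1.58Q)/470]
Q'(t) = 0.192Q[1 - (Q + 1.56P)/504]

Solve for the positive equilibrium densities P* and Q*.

P* ≈ 223, Q* ≈ 156

Setting both brackets to zero gives the nullclines P + 1.58Q = 470 and 1.56P + Q = 504.
Substituting Q = 504 - 1.56P into the first: P(1 - 1.58·1.56) = 470 - 1.58·504.
So P* = -326/-1.46 = 223, and then Q* = 504 - 1.56·223 = 156.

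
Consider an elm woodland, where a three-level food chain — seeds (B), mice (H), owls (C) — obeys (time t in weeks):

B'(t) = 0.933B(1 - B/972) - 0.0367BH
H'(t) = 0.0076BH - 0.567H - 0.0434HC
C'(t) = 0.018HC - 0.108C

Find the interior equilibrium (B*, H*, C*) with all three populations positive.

B* ≈ 743, H* ≈ 6, C* ≈ 117

From dC/dt = 0: 0.018H* = 0.108, so H* = 6.
From dB/dt = 0: 0.933(1 - B*/972) = 0.0367·6, giving B* = 972·(1 - 0.236) = 743.
From dH/dt = 0: 0.0076·743 - 0.567 = 0.0434C*, so C* = 5.08/0.0434 = 117.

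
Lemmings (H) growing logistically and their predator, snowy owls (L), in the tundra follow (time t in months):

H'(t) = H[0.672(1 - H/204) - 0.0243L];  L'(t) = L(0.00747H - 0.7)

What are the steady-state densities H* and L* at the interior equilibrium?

From dL/dt = 0 with L > 0: 0.00747H* = 0.7, so H* = 93.7.
Substitute into dH/dt = 0: 0.672(1 - 93.7/204) = 0.0243L*.
The bracket is 0.541, giving L* = 0.363/0.0243 = 15.

H* ≈ 93.7, L* ≈ 15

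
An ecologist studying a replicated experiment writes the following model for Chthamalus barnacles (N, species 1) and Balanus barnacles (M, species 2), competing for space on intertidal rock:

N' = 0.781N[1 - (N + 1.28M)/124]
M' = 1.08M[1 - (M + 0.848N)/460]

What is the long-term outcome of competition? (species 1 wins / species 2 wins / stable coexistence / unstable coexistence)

Compare the nullcline intercepts: K1/α12 = 124/1.28 = 96.9 < K2 = 460; K2/α21 = 460/0.848 = 542 > K1 = 124.
Since the inequalities point opposite ways, species 2 can invade but species 1 cannot.

species 2 excludes species 1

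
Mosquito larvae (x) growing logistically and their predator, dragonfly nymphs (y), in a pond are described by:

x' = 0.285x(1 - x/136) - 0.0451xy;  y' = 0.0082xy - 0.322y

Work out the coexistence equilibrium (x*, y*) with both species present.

x* ≈ 39.3, y* ≈ 4.49

From dy/dt = 0 with y > 0: 0.0082x* = 0.322, so x* = 39.3.
Substitute into dx/dt = 0: 0.285(1 - 39.3/136) = 0.0451y*.
The bracket is 0.711, giving y* = 0.203/0.0451 = 4.49.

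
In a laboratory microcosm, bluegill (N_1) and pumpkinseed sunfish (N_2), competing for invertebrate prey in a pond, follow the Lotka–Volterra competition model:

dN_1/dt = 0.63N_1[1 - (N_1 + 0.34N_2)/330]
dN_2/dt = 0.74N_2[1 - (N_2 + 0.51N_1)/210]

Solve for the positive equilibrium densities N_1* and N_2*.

N_1* ≈ 313, N_2* ≈ 50.4

Setting both brackets to zero gives the nullclines N_1 + 0.34N_2 = 330 and 0.51N_1 + N_2 = 210.
Substituting N_2 = 210 - 0.51N_1 into the first: N_1(1 - 0.34·0.51) = 330 - 0.34·210.
So N_1* = 259/0.827 = 313, and then N_2* = 210 - 0.51·313 = 50.4.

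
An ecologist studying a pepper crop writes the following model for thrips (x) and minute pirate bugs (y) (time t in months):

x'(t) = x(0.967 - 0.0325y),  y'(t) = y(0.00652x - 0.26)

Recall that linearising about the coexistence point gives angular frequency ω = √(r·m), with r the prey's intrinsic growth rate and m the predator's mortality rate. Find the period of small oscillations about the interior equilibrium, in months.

Here r = 0.967 and m = 0.26, so r·m = 0.251.
ω = √0.251 = 0.501 per month, hence T = 2π/ω ≈ 12.5 months.

T ≈ 12.5 months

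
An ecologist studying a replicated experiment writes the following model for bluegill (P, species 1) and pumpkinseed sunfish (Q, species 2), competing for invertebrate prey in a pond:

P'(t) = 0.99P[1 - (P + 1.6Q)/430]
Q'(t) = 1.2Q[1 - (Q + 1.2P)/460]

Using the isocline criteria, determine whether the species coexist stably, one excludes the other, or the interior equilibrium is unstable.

Compare the nullcline intercepts: K1/α12 = 430/1.6 = 269 < K2 = 460; K2/α21 = 460/1.2 = 383 < K1 = 430.
Since both are reversed, neither can invade when rare; the interior point is a saddle.

unstable coexistence (outcome depends on initial conditions)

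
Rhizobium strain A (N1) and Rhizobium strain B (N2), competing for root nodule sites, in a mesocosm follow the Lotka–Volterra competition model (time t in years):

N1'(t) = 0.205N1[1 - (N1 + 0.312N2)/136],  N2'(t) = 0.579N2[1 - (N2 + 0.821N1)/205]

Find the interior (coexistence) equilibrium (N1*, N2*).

N1* ≈ 96.8, N2* ≈ 125

Setting both brackets to zero gives the nullclines N1 + 0.312N2 = 136 and 0.821N1 + N2 = 205.
Substituting N2 = 205 - 0.821N1 into the first: N1(1 - 0.312·0.821) = 136 - 0.312·205.
So N1* = 72/0.744 = 96.8, and then N2* = 205 - 0.821·96.8 = 125.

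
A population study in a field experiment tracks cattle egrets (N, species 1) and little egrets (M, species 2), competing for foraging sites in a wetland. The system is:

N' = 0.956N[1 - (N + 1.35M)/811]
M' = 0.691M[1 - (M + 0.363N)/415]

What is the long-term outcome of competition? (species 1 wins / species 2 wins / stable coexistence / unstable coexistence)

stable coexistence

Compare the nullcline intercepts: K1/α12 = 811/1.35 = 601 > K2 = 415; K2/α21 = 415/0.363 = 1140 > K1 = 811.
Since both inequalities hold, each species can invade when rare, so the interior equilibrium is stable.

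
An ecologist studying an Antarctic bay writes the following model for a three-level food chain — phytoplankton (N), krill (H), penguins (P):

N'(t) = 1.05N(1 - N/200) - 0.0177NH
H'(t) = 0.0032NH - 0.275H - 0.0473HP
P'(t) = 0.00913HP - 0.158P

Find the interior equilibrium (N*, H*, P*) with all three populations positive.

From dP/dt = 0: 0.00913H* = 0.158, so H* = 17.3.
From dN/dt = 0: 1.05(1 - N*/200) = 0.0177·17.3, giving N* = 200·(1 - 0.292) = 142.
From dH/dt = 0: 0.0032·142 - 0.275 = 0.0473P*, so P* = 0.178/0.0473 = 3.77.

N* ≈ 142, H* ≈ 17.3, P* ≈ 3.77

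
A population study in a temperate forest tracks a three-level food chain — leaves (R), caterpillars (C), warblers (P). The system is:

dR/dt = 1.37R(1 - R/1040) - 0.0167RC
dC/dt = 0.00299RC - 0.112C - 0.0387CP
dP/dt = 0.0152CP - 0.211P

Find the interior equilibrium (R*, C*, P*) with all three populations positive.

R* ≈ 864, C* ≈ 13.9, P* ≈ 63.9

From dP/dt = 0: 0.0152C* = 0.211, so C* = 13.9.
From dR/dt = 0: 1.37(1 - R*/1040) = 0.0167·13.9, giving R* = 1040·(1 - 0.169) = 864.
From dC/dt = 0: 0.00299·864 - 0.112 = 0.0387P*, so P* = 2.47/0.0387 = 63.9.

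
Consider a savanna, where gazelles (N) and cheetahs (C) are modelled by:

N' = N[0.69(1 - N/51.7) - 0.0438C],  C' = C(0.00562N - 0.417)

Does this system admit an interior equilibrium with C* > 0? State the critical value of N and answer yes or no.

The predator equation gives dC/dt > 0 only when N > 0.417/0.00562 = 74.2.
Without the predator, N → K = 51.7. Since 51.7 < 74.2, the predator cannot invade.

Threshold N = 74.2; K < 74.2, so no, the predator goes extinct.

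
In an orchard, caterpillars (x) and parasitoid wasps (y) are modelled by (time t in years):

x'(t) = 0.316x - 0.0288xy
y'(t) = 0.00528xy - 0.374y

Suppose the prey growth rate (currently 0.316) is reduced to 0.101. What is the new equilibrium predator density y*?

At the interior fixed point, setting dx/dt = 0 with x > 0 fixes y* = (prey growth rate)/(xy coefficient) — independent of the other coefficients.
With the change, y* = 0.101/0.0288 = 3.51; it falls from 11.

y* ≈ 3.51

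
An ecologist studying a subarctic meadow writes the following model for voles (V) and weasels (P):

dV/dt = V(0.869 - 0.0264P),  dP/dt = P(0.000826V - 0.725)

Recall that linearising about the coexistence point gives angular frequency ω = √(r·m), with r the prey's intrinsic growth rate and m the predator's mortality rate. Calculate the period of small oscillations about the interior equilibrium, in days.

T ≈ 7.92 days

Here r = 0.869 and m = 0.725, so r·m = 0.63.
ω = √0.63 = 0.794 per day, hence T = 2π/ω ≈ 7.92 days.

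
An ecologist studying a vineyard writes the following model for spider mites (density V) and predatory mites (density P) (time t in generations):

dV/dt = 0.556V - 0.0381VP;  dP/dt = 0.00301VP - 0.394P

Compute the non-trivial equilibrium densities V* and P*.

V* ≈ 131, P* ≈ 14.6

Set dP/dt = 0 with P > 0: 0.00301V - 0.394 = 0, so V* = 0.394/0.00301 = 131.
Set dV/dt = 0 with V > 0: 0.556 - 0.0381P = 0, so P* = 0.556/0.0381 = 14.6.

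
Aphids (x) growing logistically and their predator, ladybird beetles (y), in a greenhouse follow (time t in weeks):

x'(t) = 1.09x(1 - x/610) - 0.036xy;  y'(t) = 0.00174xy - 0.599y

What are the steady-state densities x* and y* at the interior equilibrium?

From dy/dt = 0 with y > 0: 0.00174x* = 0.599, so x* = 344.
Substitute into dx/dt = 0: 1.09(1 - 344/610) = 0.036y*.
The bracket is 0.436, giving y* = 0.475/0.036 = 13.2.

x* ≈ 344, y* ≈ 13.2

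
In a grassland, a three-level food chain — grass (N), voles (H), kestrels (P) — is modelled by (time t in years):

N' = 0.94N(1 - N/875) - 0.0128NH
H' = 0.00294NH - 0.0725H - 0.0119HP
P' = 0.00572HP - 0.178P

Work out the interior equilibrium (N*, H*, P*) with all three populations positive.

N* ≈ 504, H* ≈ 31.1, P* ≈ 118

From dP/dt = 0: 0.00572H* = 0.178, so H* = 31.1.
From dN/dt = 0: 0.94(1 - N*/875) = 0.0128·31.1, giving N* = 875·(1 - 0.424) = 504.
From dH/dt = 0: 0.00294·504 - 0.0725 = 0.0119P*, so P* = 1.41/0.0119 = 118.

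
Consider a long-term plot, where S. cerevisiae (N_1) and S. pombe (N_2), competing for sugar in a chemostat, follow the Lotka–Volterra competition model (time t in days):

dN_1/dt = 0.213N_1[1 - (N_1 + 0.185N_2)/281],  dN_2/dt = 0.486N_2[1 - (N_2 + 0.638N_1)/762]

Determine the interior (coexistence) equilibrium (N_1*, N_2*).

Setting both brackets to zero gives the nullclines N_1 + 0.185N_2 = 281 and 0.638N_1 + N_2 = 762.
Substituting N_2 = 762 - 0.638N_1 into the first: N_1(1 - 0.185·0.638) = 281 - 0.185·762.
So N_1* = 140/0.882 = 159, and then N_2* = 762 - 0.638·159 = 661.

N_1* ≈ 159, N_2* ≈ 661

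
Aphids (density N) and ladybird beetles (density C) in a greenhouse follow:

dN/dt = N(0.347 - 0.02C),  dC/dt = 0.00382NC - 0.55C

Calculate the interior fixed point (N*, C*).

Set dC/dt = 0 with C > 0: 0.00382N - 0.55 = 0, so N* = 0.55/0.00382 = 144.
Set dN/dt = 0 with N > 0: 0.347 - 0.02C = 0, so C* = 0.347/0.02 = 17.3.

N* ≈ 144, C* ≈ 17.3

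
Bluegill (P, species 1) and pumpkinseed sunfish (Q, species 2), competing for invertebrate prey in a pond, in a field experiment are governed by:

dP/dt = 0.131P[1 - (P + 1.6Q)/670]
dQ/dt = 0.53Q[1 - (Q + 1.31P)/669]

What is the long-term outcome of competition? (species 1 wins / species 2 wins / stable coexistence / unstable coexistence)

Compare the nullcline intercepts: K1/α12 = 670/1.6 = 419 < K2 = 669; K2/α21 = 669/1.31 = 511 < K1 = 670.
Since both are reversed, neither can invade when rare; the interior point is a saddle.

unstable coexistence (outcome depends on initial conditions)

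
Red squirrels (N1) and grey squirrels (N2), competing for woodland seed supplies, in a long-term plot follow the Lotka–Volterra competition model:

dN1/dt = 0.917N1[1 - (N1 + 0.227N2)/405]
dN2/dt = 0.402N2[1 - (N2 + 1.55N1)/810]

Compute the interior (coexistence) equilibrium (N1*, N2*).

N1* ≈ 341, N2* ≈ 281

Setting both brackets to zero gives the nullclines N1 + 0.227N2 = 405 and 1.55N1 + N2 = 810.
Substituting N2 = 810 - 1.55N1 into the first: N1(1 - 0.227·1.55) = 405 - 0.227·810.
So N1* = 221/0.648 = 341, and then N2* = 810 - 1.55·341 = 281.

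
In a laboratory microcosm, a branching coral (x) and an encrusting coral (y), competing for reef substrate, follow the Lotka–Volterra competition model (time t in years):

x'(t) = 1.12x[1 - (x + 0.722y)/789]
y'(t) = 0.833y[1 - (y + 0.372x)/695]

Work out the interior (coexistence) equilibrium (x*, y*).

x* ≈ 393, y* ≈ 549

Setting both brackets to zero gives the nullclines x + 0.722y = 789 and 0.372x + y = 695.
Substituting y = 695 - 0.372x into the first: x(1 - 0.722·0.372) = 789 - 0.722·695.
So x* = 287/0.731 = 393, and then y* = 695 - 0.372·393 = 549.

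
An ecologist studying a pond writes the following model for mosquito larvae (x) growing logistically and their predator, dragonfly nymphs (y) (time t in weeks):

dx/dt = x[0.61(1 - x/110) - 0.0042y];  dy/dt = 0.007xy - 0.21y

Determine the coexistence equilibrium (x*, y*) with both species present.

x* ≈ 30, y* ≈ 106

From dy/dt = 0 with y > 0: 0.007x* = 0.21, so x* = 30.
Substitute into dx/dt = 0: 0.61(1 - 30/110) = 0.0042y*.
The bracket is 0.727, giving y* = 0.444/0.0042 = 106.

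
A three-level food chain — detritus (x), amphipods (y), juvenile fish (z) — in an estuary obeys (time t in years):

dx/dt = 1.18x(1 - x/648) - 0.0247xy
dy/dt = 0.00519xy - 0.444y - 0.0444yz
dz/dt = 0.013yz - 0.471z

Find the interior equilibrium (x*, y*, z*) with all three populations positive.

x* ≈ 157, y* ≈ 36.2, z* ≈ 8.3

From dz/dt = 0: 0.013y* = 0.471, so y* = 36.2.
From dx/dt = 0: 1.18(1 - x*/648) = 0.0247·36.2, giving x* = 648·(1 - 0.758) = 157.
From dy/dt = 0: 0.00519·157 - 0.444 = 0.0444z*, so z* = 0.369/0.0444 = 8.3.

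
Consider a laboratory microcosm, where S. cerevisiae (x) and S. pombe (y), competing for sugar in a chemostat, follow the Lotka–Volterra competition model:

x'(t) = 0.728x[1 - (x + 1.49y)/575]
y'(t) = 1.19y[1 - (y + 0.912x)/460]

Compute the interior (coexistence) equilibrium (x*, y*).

x* ≈ 308, y* ≈ 179

Setting both brackets to zero gives the nullclines x + 1.49y = 575 and 0.912x + y = 460.
Substituting y = 460 - 0.912x into the first: x(1 - 1.49·0.912) = 575 - 1.49·460.
So x* = -110/-0.359 = 308, and then y* = 460 - 0.912·308 = 179.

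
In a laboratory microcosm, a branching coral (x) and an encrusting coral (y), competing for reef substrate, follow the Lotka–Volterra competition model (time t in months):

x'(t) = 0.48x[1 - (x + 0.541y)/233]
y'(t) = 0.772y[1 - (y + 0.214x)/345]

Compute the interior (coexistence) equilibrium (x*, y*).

x* ≈ 52.4, y* ≈ 334

Setting both brackets to zero gives the nullclines x + 0.541y = 233 and 0.214x + y = 345.
Substituting y = 345 - 0.214x into the first: x(1 - 0.541·0.214) = 233 - 0.541·345.
So x* = 46.4/0.884 = 52.4, and then y* = 345 - 0.214·52.4 = 334.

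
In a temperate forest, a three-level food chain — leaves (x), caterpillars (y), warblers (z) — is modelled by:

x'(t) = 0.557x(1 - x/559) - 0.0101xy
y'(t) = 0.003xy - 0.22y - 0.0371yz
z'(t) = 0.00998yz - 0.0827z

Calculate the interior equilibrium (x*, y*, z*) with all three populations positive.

From dz/dt = 0: 0.00998y* = 0.0827, so y* = 8.29.
From dx/dt = 0: 0.557(1 - x*/559) = 0.0101·8.29, giving x* = 559·(1 - 0.15) = 475.
From dy/dt = 0: 0.003·475 - 0.22 = 0.0371z*, so z* = 1.21/0.0371 = 32.5.

x* ≈ 475, y* ≈ 8.29, z* ≈ 32.5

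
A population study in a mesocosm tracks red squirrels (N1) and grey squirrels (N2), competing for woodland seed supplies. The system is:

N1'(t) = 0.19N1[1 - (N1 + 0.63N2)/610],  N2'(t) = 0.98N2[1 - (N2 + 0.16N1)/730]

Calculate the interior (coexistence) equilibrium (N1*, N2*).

N1* ≈ 167, N2* ≈ 703

Setting both brackets to zero gives the nullclines N1 + 0.63N2 = 610 and 0.16N1 + N2 = 730.
Substituting N2 = 730 - 0.16N1 into the first: N1(1 - 0.63·0.16) = 610 - 0.63·730.
So N1* = 150/0.899 = 167, and then N2* = 730 - 0.16·167 = 703.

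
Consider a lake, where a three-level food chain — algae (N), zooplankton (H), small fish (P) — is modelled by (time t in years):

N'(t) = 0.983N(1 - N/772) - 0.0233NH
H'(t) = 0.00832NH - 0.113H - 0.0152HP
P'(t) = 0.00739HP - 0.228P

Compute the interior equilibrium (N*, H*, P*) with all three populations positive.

N* ≈ 207, H* ≈ 30.9, P* ≈ 106

From dP/dt = 0: 0.00739H* = 0.228, so H* = 30.9.
From dN/dt = 0: 0.983(1 - N*/772) = 0.0233·30.9, giving N* = 772·(1 - 0.731) = 207.
From dH/dt = 0: 0.00832·207 - 0.113 = 0.0152P*, so P* = 1.61/0.0152 = 106.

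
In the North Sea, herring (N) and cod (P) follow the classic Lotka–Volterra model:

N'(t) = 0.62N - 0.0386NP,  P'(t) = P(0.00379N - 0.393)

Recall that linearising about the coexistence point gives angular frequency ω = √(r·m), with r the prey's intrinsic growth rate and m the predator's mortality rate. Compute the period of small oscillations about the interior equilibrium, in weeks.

T ≈ 12.7 weeks

Here r = 0.62 and m = 0.393, so r·m = 0.244.
ω = √0.244 = 0.494 per week, hence T = 2π/ω ≈ 12.7 weeks.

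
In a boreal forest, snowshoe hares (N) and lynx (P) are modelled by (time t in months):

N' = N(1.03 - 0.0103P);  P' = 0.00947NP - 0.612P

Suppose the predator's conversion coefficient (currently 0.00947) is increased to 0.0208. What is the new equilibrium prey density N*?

N* ≈ 29.4

At the interior fixed point, setting dP/dt = 0 with P > 0 fixes N* = (predator death rate)/(NP coefficient) — independent of the other coefficients.
With the change, N* = 0.612/0.0208 = 29.4; it falls from 64.6.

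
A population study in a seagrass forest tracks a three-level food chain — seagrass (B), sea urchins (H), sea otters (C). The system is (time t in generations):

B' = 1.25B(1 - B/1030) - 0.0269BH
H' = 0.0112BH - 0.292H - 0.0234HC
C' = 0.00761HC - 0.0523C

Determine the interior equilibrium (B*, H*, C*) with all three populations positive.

B* ≈ 878, H* ≈ 6.87, C* ≈ 408

From dC/dt = 0: 0.00761H* = 0.0523, so H* = 6.87.
From dB/dt = 0: 1.25(1 - B*/1030) = 0.0269·6.87, giving B* = 1030·(1 - 0.148) = 878.
From dH/dt = 0: 0.0112·878 - 0.292 = 0.0234C*, so C* = 9.54/0.0234 = 408.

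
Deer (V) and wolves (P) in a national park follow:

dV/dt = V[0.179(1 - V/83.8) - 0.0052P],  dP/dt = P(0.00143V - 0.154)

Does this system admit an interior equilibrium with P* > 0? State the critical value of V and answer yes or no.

Threshold V = 108; K < 108, so no, the predator goes extinct.

The predator equation gives dP/dt > 0 only when V > 0.154/0.00143 = 108.
Without the predator, V → K = 83.8. Since 83.8 < 108, the predator cannot invade.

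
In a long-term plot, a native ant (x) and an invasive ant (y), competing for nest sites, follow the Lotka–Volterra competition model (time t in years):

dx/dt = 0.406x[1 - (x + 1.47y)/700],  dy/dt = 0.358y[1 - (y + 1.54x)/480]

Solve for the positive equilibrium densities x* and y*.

Setting both brackets to zero gives the nullclines x + 1.47y = 700 and 1.54x + y = 480.
Substituting y = 480 - 1.54x into the first: x(1 - 1.47·1.54) = 700 - 1.47·480.
So x* = -5.6/-1.26 = 4.43, and then y* = 480 - 1.54·4.43 = 473.

x* ≈ 4.43, y* ≈ 473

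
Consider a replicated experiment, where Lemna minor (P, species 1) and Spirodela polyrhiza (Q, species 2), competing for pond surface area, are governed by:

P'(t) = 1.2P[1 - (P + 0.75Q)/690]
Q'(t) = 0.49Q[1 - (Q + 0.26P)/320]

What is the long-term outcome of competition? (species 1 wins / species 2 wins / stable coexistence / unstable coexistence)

Compare the nullcline intercepts: K1/α12 = 690/0.75 = 920 > K2 = 320; K2/α21 = 320/0.26 = 1230 > K1 = 690.
Since both inequalities hold, each species can invade when rare, so the interior equilibrium is stable.

stable coexistence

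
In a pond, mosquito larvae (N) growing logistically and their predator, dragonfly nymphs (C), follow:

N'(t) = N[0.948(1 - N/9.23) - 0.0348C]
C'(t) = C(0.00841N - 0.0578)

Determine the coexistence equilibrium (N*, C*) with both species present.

From dC/dt = 0 with C > 0: 0.00841N* = 0.0578, so N* = 6.87.
Substitute into dN/dt = 0: 0.948(1 - 6.87/9.23) = 0.0348C*.
The bracket is 0.255, giving C* = 0.242/0.0348 = 6.96.

N* ≈ 6.87, C* ≈ 6.96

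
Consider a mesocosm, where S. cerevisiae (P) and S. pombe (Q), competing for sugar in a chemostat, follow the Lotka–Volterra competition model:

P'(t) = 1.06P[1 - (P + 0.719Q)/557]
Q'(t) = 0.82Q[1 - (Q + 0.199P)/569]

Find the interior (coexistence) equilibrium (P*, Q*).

P* ≈ 173, Q* ≈ 535

Setting both brackets to zero gives the nullclines P + 0.719Q = 557 and 0.199P + Q = 569.
Substituting Q = 569 - 0.199P into the first: P(1 - 0.719·0.199) = 557 - 0.719·569.
So P* = 148/0.857 = 173, and then Q* = 569 - 0.199·173 = 535.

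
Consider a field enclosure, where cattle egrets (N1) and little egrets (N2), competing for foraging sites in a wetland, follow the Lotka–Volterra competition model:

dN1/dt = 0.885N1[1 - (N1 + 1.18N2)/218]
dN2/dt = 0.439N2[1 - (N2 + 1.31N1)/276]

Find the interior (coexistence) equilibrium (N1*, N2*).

Setting both brackets to zero gives the nullclines N1 + 1.18N2 = 218 and 1.31N1 + N2 = 276.
Substituting N2 = 276 - 1.31N1 into the first: N1(1 - 1.18·1.31) = 218 - 1.18·276.
So N1* = -108/-0.546 = 197, and then N2* = 276 - 1.31·197 = 17.6.

N1* ≈ 197, N2* ≈ 17.6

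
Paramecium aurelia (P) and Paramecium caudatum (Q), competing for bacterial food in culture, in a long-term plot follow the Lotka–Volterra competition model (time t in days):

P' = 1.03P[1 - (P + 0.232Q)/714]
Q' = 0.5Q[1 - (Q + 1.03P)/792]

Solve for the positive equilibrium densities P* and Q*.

P* ≈ 697, Q* ≈ 74.3

Setting both brackets to zero gives the nullclines P + 0.232Q = 714 and 1.03P + Q = 792.
Substituting Q = 792 - 1.03P into the first: P(1 - 0.232·1.03) = 714 - 0.232·792.
So P* = 530/0.761 = 697, and then Q* = 792 - 1.03·697 = 74.3.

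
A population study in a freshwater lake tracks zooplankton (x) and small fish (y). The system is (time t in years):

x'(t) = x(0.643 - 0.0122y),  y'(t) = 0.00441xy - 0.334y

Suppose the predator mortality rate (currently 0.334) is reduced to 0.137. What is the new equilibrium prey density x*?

x* ≈ 31.1

At the interior fixed point, setting dy/dt = 0 with y > 0 fixes x* = (predator death rate)/(xy coefficient) — independent of the other coefficients.
With the change, x* = 0.137/0.00441 = 31.1; it falls from 75.7.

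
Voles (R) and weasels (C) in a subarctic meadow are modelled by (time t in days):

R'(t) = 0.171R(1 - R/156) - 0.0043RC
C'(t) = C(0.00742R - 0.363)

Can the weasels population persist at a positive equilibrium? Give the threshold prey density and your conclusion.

The predator equation gives dC/dt > 0 only when R > 0.363/0.00742 = 48.9.
Without the predator, R → K = 156. Since 156 > 48.9, the predator can invade and persist.

Threshold R = 48.9; K > 48.9, so yes, the predator persists.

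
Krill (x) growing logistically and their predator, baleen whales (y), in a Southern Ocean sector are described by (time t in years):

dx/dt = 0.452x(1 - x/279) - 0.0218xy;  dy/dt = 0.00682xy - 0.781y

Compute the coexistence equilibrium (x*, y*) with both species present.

x* ≈ 115, y* ≈ 12.2

From dy/dt = 0 with y > 0: 0.00682x* = 0.781, so x* = 115.
Substitute into dx/dt = 0: 0.452(1 - 115/279) = 0.0218y*.
The bracket is 0.59, giving y* = 0.266/0.0218 = 12.2.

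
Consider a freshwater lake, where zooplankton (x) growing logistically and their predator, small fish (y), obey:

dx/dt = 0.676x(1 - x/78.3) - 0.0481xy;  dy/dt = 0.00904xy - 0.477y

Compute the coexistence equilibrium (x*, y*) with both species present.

From dy/dt = 0 with y > 0: 0.00904x* = 0.477, so x* = 52.8.
Substitute into dx/dt = 0: 0.676(1 - 52.8/78.3) = 0.0481y*.
The bracket is 0.326, giving y* = 0.22/0.0481 = 4.58.

x* ≈ 52.8, y* ≈ 4.58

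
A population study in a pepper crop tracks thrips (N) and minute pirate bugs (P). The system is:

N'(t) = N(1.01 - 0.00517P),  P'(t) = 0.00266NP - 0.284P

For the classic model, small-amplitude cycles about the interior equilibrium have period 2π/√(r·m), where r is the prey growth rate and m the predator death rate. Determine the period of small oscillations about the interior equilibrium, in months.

Here r = 1.01 and m = 0.284, so r·m = 0.287.
ω = √0.287 = 0.536 per month, hence T = 2π/ω ≈ 11.7 months.

T ≈ 11.7 months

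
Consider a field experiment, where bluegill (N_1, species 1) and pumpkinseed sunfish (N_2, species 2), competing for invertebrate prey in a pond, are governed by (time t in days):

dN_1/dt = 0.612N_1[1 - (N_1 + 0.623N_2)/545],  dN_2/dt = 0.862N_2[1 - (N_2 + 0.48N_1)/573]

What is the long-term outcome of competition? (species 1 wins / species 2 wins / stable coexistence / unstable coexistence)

Compare the nullcline intercepts: K1/α12 = 545/0.623 = 875 > K2 = 573; K2/α21 = 573/0.48 = 1190 > K1 = 545.
Since both inequalities hold, each species can invade when rare, so the interior equilibrium is stable.

stable coexistence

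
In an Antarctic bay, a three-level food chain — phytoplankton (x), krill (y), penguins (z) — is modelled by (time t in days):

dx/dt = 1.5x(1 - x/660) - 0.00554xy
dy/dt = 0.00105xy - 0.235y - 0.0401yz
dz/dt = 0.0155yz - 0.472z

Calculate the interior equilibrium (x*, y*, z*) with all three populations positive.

x* ≈ 586, y* ≈ 30.5, z* ≈ 9.48

From dz/dt = 0: 0.0155y* = 0.472, so y* = 30.5.
From dx/dt = 0: 1.5(1 - x*/660) = 0.00554·30.5, giving x* = 660·(1 - 0.112) = 586.
From dy/dt = 0: 0.00105·586 - 0.235 = 0.0401z*, so z* = 0.38/0.0401 = 9.48.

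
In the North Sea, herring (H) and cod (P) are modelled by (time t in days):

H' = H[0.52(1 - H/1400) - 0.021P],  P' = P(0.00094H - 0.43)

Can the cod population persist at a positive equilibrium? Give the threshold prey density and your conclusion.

The predator equation gives dP/dt > 0 only when H > 0.43/0.00094 = 457.
Without the predator, H → K = 1400. Since 1400 > 457, the predator can invade and persist.

Threshold H = 457; K > 457, so yes, the predator persists.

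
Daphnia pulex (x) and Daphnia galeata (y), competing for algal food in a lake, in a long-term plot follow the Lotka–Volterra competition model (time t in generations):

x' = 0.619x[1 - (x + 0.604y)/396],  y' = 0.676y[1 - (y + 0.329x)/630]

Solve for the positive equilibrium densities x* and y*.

x* ≈ 19.3, y* ≈ 624

Setting both brackets to zero gives the nullclines x + 0.604y = 396 and 0.329x + y = 630.
Substituting y = 630 - 0.329x into the first: x(1 - 0.604·0.329) = 396 - 0.604·630.
So x* = 15.5/0.801 = 19.3, and then y* = 630 - 0.329·19.3 = 624.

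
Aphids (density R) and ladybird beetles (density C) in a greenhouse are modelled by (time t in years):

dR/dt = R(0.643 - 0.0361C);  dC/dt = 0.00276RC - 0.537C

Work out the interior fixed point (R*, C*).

R* ≈ 195, C* ≈ 17.8

Set dC/dt = 0 with C > 0: 0.00276R - 0.537 = 0, so R* = 0.537/0.00276 = 195.
Set dR/dt = 0 with R > 0: 0.643 - 0.0361C = 0, so C* = 0.643/0.0361 = 17.8.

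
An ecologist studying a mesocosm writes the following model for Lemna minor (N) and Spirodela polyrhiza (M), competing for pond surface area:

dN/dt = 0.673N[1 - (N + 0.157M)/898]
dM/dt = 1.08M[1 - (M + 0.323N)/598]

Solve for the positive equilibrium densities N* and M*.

Setting both brackets to zero gives the nullclines N + 0.157M = 898 and 0.323N + M = 598.
Substituting M = 598 - 0.323N into the first: N(1 - 0.157·0.323) = 898 - 0.157·598.
So N* = 804/0.949 = 847, and then M* = 598 - 0.323·847 = 324.

N* ≈ 847, M* ≈ 324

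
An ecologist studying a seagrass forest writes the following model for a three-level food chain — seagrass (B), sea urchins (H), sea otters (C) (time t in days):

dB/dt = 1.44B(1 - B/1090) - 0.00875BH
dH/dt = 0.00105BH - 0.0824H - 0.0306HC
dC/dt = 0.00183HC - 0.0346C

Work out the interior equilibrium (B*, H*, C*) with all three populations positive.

From dC/dt = 0: 0.00183H* = 0.0346, so H* = 18.9.
From dB/dt = 0: 1.44(1 - B*/1090) = 0.00875·18.9, giving B* = 1090·(1 - 0.115) = 965.
From dH/dt = 0: 0.00105·965 - 0.0824 = 0.0306C*, so C* = 0.931/0.0306 = 30.4.

B* ≈ 965, H* ≈ 18.9, C* ≈ 30.4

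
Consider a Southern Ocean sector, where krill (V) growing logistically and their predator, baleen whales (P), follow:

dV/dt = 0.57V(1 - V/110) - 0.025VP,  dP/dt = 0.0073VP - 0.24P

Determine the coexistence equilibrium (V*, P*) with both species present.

V* ≈ 32.9, P* ≈ 16

From dP/dt = 0 with P > 0: 0.0073V* = 0.24, so V* = 32.9.
Substitute into dV/dt = 0: 0.57(1 - 32.9/110) = 0.025P*.
The bracket is 0.701, giving P* = 0.4/0.025 = 16.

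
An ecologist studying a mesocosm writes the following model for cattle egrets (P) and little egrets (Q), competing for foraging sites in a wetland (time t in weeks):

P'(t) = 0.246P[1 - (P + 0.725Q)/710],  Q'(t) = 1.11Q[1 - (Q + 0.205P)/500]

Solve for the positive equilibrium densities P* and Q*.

Setting both brackets to zero gives the nullclines P + 0.725Q = 710 and 0.205P + Q = 500.
Substituting Q = 500 - 0.205P into the first: P(1 - 0.725·0.205) = 710 - 0.725·500.
So P* = 348/0.851 = 408, and then Q* = 500 - 0.205·408 = 416.

P* ≈ 408, Q* ≈ 416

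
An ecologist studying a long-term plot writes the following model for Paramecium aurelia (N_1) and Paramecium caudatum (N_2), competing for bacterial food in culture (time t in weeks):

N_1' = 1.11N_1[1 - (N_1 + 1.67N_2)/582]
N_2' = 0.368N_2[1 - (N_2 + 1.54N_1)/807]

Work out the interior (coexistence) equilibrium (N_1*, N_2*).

N_1* ≈ 487, N_2* ≈ 56.8

Setting both brackets to zero gives the nullclines N_1 + 1.67N_2 = 582 and 1.54N_1 + N_2 = 807.
Substituting N_2 = 807 - 1.54N_1 into the first: N_1(1 - 1.67·1.54) = 582 - 1.67·807.
So N_1* = -766/-1.57 = 487, and then N_2* = 807 - 1.54·487 = 56.8.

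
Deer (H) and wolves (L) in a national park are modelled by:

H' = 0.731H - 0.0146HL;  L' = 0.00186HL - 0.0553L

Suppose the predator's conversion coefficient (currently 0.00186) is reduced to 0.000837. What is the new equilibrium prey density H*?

H* ≈ 66.1

At the interior fixed point, setting dL/dt = 0 with L > 0 fixes H* = (predator death rate)/(HL coefficient) — independent of the other coefficients.
With the change, H* = 0.0553/0.000837 = 66.1; it rises from 29.7.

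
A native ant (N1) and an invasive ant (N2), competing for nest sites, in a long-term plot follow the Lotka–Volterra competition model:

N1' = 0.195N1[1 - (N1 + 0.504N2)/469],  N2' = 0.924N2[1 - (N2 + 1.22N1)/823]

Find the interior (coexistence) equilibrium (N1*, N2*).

N1* ≈ 141, N2* ≈ 651

Setting both brackets to zero gives the nullclines N1 + 0.504N2 = 469 and 1.22N1 + N2 = 823.
Substituting N2 = 823 - 1.22N1 into the first: N1(1 - 0.504·1.22) = 469 - 0.504·823.
So N1* = 54.2/0.385 = 141, and then N2* = 823 - 1.22·141 = 651.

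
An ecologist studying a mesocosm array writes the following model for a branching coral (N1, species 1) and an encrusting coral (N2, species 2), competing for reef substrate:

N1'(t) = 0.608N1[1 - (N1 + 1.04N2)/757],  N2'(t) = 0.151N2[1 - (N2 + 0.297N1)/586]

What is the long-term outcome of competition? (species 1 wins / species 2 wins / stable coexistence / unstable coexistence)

Compare the nullcline intercepts: K1/α12 = 757/1.04 = 728 > K2 = 586; K2/α21 = 586/0.297 = 1970 > K1 = 757.
Since both inequalities hold, each species can invade when rare, so the interior equilibrium is stable.

stable coexistence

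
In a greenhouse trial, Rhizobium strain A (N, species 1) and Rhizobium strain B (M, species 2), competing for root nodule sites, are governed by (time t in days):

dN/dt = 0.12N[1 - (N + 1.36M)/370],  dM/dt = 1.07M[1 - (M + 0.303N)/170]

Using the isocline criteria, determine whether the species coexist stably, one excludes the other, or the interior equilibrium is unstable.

stable coexistence

Compare the nullcline intercepts: K1/α12 = 370/1.36 = 272 > K2 = 170; K2/α21 = 170/0.303 = 561 > K1 = 370.
Since both inequalities hold, each species can invade when rare, so the interior equilibrium is stable.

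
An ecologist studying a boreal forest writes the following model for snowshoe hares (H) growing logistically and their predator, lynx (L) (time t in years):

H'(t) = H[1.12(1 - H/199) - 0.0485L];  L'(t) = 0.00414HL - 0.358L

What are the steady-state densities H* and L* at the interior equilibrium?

H* ≈ 86.5, L* ≈ 13.1

From dL/dt = 0 with L > 0: 0.00414H* = 0.358, so H* = 86.5.
Substitute into dH/dt = 0: 1.12(1 - 86.5/199) = 0.0485L*.
The bracket is 0.565, giving L* = 0.633/0.0485 = 13.1.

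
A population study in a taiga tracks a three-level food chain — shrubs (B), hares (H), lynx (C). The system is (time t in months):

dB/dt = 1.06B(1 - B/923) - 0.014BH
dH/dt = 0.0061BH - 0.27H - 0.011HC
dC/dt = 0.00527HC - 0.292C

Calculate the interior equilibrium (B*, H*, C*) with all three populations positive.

From dC/dt = 0: 0.00527H* = 0.292, so H* = 55.4.
From dB/dt = 0: 1.06(1 - B*/923) = 0.014·55.4, giving B* = 923·(1 - 0.732) = 248.
From dH/dt = 0: 0.0061·248 - 0.27 = 0.011C*, so C* = 1.24/0.011 = 113.

B* ≈ 248, H* ≈ 55.4, C* ≈ 113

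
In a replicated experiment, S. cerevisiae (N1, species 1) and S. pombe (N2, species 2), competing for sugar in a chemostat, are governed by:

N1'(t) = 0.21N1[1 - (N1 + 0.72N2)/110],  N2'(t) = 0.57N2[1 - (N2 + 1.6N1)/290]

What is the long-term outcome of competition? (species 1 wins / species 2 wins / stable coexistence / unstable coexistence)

Compare the nullcline intercepts: K1/α12 = 110/0.72 = 153 < K2 = 290; K2/α21 = 290/1.6 = 181 > K1 = 110.
Since the inequalities point opposite ways, species 2 can invade but species 1 cannot.

species 2 excludes species 1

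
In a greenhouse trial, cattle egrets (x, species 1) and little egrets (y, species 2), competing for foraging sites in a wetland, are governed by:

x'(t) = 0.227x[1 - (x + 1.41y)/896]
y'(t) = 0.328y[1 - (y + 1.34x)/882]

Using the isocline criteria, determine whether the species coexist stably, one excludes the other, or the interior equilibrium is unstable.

Compare the nullcline intercepts: K1/α12 = 896/1.41 = 635 < K2 = 882; K2/α21 = 882/1.34 = 658 < K1 = 896.
Since both are reversed, neither can invade when rare; the interior point is a saddle.

unstable coexistence (outcome depends on initial conditions)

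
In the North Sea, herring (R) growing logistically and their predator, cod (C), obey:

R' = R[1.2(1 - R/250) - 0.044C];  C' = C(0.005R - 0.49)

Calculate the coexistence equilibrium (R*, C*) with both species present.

From dC/dt = 0 with C > 0: 0.005R* = 0.49, so R* = 98.
Substitute into dR/dt = 0: 1.2(1 - 98/250) = 0.044C*.
The bracket is 0.608, giving C* = 0.73/0.044 = 16.6.

R* ≈ 98, C* ≈ 16.6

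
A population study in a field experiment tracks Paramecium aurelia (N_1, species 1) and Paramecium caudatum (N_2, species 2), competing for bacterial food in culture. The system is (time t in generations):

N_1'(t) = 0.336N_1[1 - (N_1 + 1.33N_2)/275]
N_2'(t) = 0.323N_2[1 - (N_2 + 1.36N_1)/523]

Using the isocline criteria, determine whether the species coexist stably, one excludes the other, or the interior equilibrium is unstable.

Compare the nullcline intercepts: K1/α12 = 275/1.33 = 207 < K2 = 523; K2/α21 = 523/1.36 = 385 > K1 = 275.
Since the inequalities point opposite ways, species 2 can invade but species 1 cannot.

species 2 excludes species 1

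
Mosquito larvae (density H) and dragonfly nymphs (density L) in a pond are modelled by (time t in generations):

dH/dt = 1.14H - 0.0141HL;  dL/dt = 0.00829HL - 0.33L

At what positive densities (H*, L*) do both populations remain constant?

H* ≈ 39.8, L* ≈ 80.9

Set dL/dt = 0 with L > 0: 0.00829H - 0.33 = 0, so H* = 0.33/0.00829 = 39.8.
Set dH/dt = 0 with H > 0: 1.14 - 0.0141L = 0, so L* = 1.14/0.0141 = 80.9.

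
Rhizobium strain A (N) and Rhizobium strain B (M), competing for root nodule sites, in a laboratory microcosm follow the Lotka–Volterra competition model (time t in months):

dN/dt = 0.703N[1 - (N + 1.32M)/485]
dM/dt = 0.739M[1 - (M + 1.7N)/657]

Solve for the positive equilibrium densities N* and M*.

N* ≈ 307, M* ≈ 135

Setting both brackets to zero gives the nullclines N + 1.32M = 485 and 1.7N + M = 657.
Substituting M = 657 - 1.7N into the first: N(1 - 1.32·1.7) = 485 - 1.32·657.
So N* = -382/-1.24 = 307, and then M* = 657 - 1.7·307 = 135.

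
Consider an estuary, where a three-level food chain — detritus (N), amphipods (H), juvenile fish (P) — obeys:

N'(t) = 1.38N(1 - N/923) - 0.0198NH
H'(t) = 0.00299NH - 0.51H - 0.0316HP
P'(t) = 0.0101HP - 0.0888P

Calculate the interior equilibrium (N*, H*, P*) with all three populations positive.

From dP/dt = 0: 0.0101H* = 0.0888, so H* = 8.79.
From dN/dt = 0: 1.38(1 - N*/923) = 0.0198·8.79, giving N* = 923·(1 - 0.126) = 807.
From dH/dt = 0: 0.00299·807 - 0.51 = 0.0316P*, so P* = 1.9/0.0316 = 60.2.

N* ≈ 807, H* ≈ 8.79, P* ≈ 60.2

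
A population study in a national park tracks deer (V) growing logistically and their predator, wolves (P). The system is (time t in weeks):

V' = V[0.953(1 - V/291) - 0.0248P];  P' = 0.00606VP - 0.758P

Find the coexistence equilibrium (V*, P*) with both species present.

From dP/dt = 0 with P > 0: 0.00606V* = 0.758, so V* = 125.
Substitute into dV/dt = 0: 0.953(1 - 125/291) = 0.0248P*.
The bracket is 0.57, giving P* = 0.543/0.0248 = 21.9.

V* ≈ 125, P* ≈ 21.9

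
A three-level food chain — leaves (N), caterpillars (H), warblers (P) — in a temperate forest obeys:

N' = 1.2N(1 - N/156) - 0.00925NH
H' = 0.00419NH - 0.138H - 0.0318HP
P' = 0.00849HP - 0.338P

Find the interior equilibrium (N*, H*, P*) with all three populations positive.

From dP/dt = 0: 0.00849H* = 0.338, so H* = 39.8.
From dN/dt = 0: 1.2(1 - N*/156) = 0.00925·39.8, giving N* = 156·(1 - 0.307) = 108.
From dH/dt = 0: 0.00419·108 - 0.138 = 0.0318P*, so P* = 0.315/0.0318 = 9.91.

N* ≈ 108, H* ≈ 39.8, P* ≈ 9.91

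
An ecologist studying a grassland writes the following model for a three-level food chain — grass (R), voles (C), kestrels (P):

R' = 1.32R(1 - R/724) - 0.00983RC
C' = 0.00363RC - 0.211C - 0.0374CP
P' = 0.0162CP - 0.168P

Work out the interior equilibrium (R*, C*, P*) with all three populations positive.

From dP/dt = 0: 0.0162C* = 0.168, so C* = 10.4.
From dR/dt = 0: 1.32(1 - R*/724) = 0.00983·10.4, giving R* = 724·(1 - 0.0772) = 668.
From dC/dt = 0: 0.00363·668 - 0.211 = 0.0374P*, so P* = 2.21/0.0374 = 59.2.

R* ≈ 668, C* ≈ 10.4, P* ≈ 59.2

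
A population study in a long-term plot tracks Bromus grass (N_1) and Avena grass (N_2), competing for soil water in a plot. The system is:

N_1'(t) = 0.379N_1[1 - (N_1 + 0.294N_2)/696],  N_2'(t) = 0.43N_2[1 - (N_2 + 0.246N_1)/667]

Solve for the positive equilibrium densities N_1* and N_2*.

Setting both brackets to zero gives the nullclines N_1 + 0.294N_2 = 696 and 0.246N_1 + N_2 = 667.
Substituting N_2 = 667 - 0.246N_1 into the first: N_1(1 - 0.294·0.246) = 696 - 0.294·667.
So N_1* = 500/0.928 = 539, and then N_2* = 667 - 0.246·539 = 534.

N_1* ≈ 539, N_2* ≈ 534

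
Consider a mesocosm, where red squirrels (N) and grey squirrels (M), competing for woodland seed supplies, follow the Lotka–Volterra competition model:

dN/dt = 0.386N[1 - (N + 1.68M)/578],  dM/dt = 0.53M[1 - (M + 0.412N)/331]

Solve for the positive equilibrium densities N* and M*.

N* ≈ 71.2, M* ≈ 302

Setting both brackets to zero gives the nullclines N + 1.68M = 578 and 0.412N + M = 331.
Substituting M = 331 - 0.412N into the first: N(1 - 1.68·0.412) = 578 - 1.68·331.
So N* = 21.9/0.308 = 71.2, and then M* = 331 - 0.412·71.2 = 302.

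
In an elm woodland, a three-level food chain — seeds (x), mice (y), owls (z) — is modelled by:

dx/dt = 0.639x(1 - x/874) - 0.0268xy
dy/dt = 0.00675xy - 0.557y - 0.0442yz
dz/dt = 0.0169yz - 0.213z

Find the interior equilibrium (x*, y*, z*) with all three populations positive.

x* ≈ 412, y* ≈ 12.6, z* ≈ 50.3

From dz/dt = 0: 0.0169y* = 0.213, so y* = 12.6.
From dx/dt = 0: 0.639(1 - x*/874) = 0.0268·12.6, giving x* = 874·(1 - 0.529) = 412.
From dy/dt = 0: 0.00675·412 - 0.557 = 0.0442z*, so z* = 2.22/0.0442 = 50.3.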